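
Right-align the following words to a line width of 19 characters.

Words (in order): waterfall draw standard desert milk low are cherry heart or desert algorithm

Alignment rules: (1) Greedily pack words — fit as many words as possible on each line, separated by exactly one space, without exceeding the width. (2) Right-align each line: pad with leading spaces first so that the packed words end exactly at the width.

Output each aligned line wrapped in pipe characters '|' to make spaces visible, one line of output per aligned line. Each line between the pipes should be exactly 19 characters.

Line 1: ['waterfall', 'draw'] (min_width=14, slack=5)
Line 2: ['standard', 'desert'] (min_width=15, slack=4)
Line 3: ['milk', 'low', 'are', 'cherry'] (min_width=19, slack=0)
Line 4: ['heart', 'or', 'desert'] (min_width=15, slack=4)
Line 5: ['algorithm'] (min_width=9, slack=10)

Answer: |     waterfall draw|
|    standard desert|
|milk low are cherry|
|    heart or desert|
|          algorithm|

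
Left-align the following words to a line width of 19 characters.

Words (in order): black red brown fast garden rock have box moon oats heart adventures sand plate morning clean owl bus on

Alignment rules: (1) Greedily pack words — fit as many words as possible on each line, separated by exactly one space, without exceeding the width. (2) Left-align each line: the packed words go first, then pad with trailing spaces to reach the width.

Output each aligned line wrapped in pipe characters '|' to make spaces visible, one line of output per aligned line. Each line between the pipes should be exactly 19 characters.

Line 1: ['black', 'red', 'brown'] (min_width=15, slack=4)
Line 2: ['fast', 'garden', 'rock'] (min_width=16, slack=3)
Line 3: ['have', 'box', 'moon', 'oats'] (min_width=18, slack=1)
Line 4: ['heart', 'adventures'] (min_width=16, slack=3)
Line 5: ['sand', 'plate', 'morning'] (min_width=18, slack=1)
Line 6: ['clean', 'owl', 'bus', 'on'] (min_width=16, slack=3)

Answer: |black red brown    |
|fast garden rock   |
|have box moon oats |
|heart adventures   |
|sand plate morning |
|clean owl bus on   |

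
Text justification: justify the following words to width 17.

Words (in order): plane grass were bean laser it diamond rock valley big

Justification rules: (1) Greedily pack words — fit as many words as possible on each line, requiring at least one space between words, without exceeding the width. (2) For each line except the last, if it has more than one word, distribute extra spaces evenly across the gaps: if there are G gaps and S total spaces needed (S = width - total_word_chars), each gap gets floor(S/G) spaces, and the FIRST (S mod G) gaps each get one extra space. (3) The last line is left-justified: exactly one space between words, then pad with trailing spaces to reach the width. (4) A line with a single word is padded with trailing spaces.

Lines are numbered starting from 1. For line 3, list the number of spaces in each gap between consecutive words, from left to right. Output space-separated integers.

Line 1: ['plane', 'grass', 'were'] (min_width=16, slack=1)
Line 2: ['bean', 'laser', 'it'] (min_width=13, slack=4)
Line 3: ['diamond', 'rock'] (min_width=12, slack=5)
Line 4: ['valley', 'big'] (min_width=10, slack=7)

Answer: 6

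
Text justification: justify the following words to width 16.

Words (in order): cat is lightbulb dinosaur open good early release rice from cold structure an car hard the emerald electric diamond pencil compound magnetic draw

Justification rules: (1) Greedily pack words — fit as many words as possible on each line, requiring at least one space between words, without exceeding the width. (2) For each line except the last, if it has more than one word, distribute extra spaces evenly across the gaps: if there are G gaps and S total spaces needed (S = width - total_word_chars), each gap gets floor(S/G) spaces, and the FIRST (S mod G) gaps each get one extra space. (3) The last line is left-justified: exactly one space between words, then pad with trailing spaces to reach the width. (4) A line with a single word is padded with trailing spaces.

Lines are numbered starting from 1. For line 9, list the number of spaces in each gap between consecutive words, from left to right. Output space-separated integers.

Line 1: ['cat', 'is', 'lightbulb'] (min_width=16, slack=0)
Line 2: ['dinosaur', 'open'] (min_width=13, slack=3)
Line 3: ['good', 'early'] (min_width=10, slack=6)
Line 4: ['release', 'rice'] (min_width=12, slack=4)
Line 5: ['from', 'cold'] (min_width=9, slack=7)
Line 6: ['structure', 'an', 'car'] (min_width=16, slack=0)
Line 7: ['hard', 'the', 'emerald'] (min_width=16, slack=0)
Line 8: ['electric', 'diamond'] (min_width=16, slack=0)
Line 9: ['pencil', 'compound'] (min_width=15, slack=1)
Line 10: ['magnetic', 'draw'] (min_width=13, slack=3)

Answer: 2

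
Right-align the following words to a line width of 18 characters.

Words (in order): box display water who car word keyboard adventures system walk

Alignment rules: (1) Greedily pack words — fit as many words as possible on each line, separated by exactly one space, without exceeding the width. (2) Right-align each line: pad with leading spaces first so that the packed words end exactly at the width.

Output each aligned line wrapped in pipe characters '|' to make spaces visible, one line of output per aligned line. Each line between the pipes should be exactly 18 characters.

Line 1: ['box', 'display', 'water'] (min_width=17, slack=1)
Line 2: ['who', 'car', 'word'] (min_width=12, slack=6)
Line 3: ['keyboard'] (min_width=8, slack=10)
Line 4: ['adventures', 'system'] (min_width=17, slack=1)
Line 5: ['walk'] (min_width=4, slack=14)

Answer: | box display water|
|      who car word|
|          keyboard|
| adventures system|
|              walk|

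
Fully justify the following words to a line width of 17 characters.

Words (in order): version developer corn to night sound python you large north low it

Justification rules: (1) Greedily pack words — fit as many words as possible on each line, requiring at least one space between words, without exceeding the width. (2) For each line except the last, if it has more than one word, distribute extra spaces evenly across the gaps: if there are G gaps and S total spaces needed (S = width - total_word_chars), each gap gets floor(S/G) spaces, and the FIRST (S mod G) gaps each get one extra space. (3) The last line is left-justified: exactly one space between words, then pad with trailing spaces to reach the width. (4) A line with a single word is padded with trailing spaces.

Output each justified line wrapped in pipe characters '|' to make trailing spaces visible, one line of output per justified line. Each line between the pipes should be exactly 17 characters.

Line 1: ['version', 'developer'] (min_width=17, slack=0)
Line 2: ['corn', 'to', 'night'] (min_width=13, slack=4)
Line 3: ['sound', 'python', 'you'] (min_width=16, slack=1)
Line 4: ['large', 'north', 'low'] (min_width=15, slack=2)
Line 5: ['it'] (min_width=2, slack=15)

Answer: |version developer|
|corn   to   night|
|sound  python you|
|large  north  low|
|it               |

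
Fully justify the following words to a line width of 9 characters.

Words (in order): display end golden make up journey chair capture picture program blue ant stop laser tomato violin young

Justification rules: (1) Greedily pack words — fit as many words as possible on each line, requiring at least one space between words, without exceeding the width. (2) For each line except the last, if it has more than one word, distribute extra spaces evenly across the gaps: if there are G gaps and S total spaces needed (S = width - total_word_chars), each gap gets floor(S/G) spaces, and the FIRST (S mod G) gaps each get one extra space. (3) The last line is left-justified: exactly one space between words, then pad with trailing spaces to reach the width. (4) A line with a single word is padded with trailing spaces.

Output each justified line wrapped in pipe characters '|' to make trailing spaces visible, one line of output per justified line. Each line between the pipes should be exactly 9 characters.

Answer: |display  |
|end      |
|golden   |
|make   up|
|journey  |
|chair    |
|capture  |
|picture  |
|program  |
|blue  ant|
|stop     |
|laser    |
|tomato   |
|violin   |
|young    |

Derivation:
Line 1: ['display'] (min_width=7, slack=2)
Line 2: ['end'] (min_width=3, slack=6)
Line 3: ['golden'] (min_width=6, slack=3)
Line 4: ['make', 'up'] (min_width=7, slack=2)
Line 5: ['journey'] (min_width=7, slack=2)
Line 6: ['chair'] (min_width=5, slack=4)
Line 7: ['capture'] (min_width=7, slack=2)
Line 8: ['picture'] (min_width=7, slack=2)
Line 9: ['program'] (min_width=7, slack=2)
Line 10: ['blue', 'ant'] (min_width=8, slack=1)
Line 11: ['stop'] (min_width=4, slack=5)
Line 12: ['laser'] (min_width=5, slack=4)
Line 13: ['tomato'] (min_width=6, slack=3)
Line 14: ['violin'] (min_width=6, slack=3)
Line 15: ['young'] (min_width=5, slack=4)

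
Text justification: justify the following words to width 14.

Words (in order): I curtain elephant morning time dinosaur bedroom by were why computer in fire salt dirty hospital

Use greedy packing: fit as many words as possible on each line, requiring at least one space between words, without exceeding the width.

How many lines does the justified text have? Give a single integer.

Line 1: ['I', 'curtain'] (min_width=9, slack=5)
Line 2: ['elephant'] (min_width=8, slack=6)
Line 3: ['morning', 'time'] (min_width=12, slack=2)
Line 4: ['dinosaur'] (min_width=8, slack=6)
Line 5: ['bedroom', 'by'] (min_width=10, slack=4)
Line 6: ['were', 'why'] (min_width=8, slack=6)
Line 7: ['computer', 'in'] (min_width=11, slack=3)
Line 8: ['fire', 'salt'] (min_width=9, slack=5)
Line 9: ['dirty', 'hospital'] (min_width=14, slack=0)
Total lines: 9

Answer: 9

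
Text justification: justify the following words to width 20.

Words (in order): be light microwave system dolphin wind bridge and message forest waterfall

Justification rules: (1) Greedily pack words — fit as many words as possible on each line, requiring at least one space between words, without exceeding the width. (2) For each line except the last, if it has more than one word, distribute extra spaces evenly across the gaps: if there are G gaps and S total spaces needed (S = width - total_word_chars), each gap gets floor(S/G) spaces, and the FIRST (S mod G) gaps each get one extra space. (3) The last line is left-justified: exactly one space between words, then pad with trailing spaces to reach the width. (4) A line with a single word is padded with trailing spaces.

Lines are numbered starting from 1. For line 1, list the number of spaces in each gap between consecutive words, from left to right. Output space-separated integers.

Line 1: ['be', 'light', 'microwave'] (min_width=18, slack=2)
Line 2: ['system', 'dolphin', 'wind'] (min_width=19, slack=1)
Line 3: ['bridge', 'and', 'message'] (min_width=18, slack=2)
Line 4: ['forest', 'waterfall'] (min_width=16, slack=4)

Answer: 2 2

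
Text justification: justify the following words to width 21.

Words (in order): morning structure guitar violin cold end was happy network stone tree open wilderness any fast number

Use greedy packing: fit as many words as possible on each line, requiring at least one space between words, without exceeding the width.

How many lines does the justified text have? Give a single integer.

Answer: 6

Derivation:
Line 1: ['morning', 'structure'] (min_width=17, slack=4)
Line 2: ['guitar', 'violin', 'cold'] (min_width=18, slack=3)
Line 3: ['end', 'was', 'happy', 'network'] (min_width=21, slack=0)
Line 4: ['stone', 'tree', 'open'] (min_width=15, slack=6)
Line 5: ['wilderness', 'any', 'fast'] (min_width=19, slack=2)
Line 6: ['number'] (min_width=6, slack=15)
Total lines: 6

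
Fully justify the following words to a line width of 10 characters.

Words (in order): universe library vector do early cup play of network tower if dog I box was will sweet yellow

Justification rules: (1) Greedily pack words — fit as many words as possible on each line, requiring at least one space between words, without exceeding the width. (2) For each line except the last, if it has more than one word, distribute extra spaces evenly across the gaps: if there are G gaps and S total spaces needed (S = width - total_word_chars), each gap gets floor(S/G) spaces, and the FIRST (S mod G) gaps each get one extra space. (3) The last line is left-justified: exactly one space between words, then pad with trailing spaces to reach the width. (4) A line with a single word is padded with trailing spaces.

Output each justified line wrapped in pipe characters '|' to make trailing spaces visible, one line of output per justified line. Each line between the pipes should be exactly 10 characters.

Line 1: ['universe'] (min_width=8, slack=2)
Line 2: ['library'] (min_width=7, slack=3)
Line 3: ['vector', 'do'] (min_width=9, slack=1)
Line 4: ['early', 'cup'] (min_width=9, slack=1)
Line 5: ['play', 'of'] (min_width=7, slack=3)
Line 6: ['network'] (min_width=7, slack=3)
Line 7: ['tower', 'if'] (min_width=8, slack=2)
Line 8: ['dog', 'I', 'box'] (min_width=9, slack=1)
Line 9: ['was', 'will'] (min_width=8, slack=2)
Line 10: ['sweet'] (min_width=5, slack=5)
Line 11: ['yellow'] (min_width=6, slack=4)

Answer: |universe  |
|library   |
|vector  do|
|early  cup|
|play    of|
|network   |
|tower   if|
|dog  I box|
|was   will|
|sweet     |
|yellow    |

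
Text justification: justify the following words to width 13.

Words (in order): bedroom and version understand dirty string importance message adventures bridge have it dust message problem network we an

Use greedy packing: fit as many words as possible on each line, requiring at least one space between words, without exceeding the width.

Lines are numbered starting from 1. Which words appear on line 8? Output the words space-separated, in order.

Line 1: ['bedroom', 'and'] (min_width=11, slack=2)
Line 2: ['version'] (min_width=7, slack=6)
Line 3: ['understand'] (min_width=10, slack=3)
Line 4: ['dirty', 'string'] (min_width=12, slack=1)
Line 5: ['importance'] (min_width=10, slack=3)
Line 6: ['message'] (min_width=7, slack=6)
Line 7: ['adventures'] (min_width=10, slack=3)
Line 8: ['bridge', 'have'] (min_width=11, slack=2)
Line 9: ['it', 'dust'] (min_width=7, slack=6)
Line 10: ['message'] (min_width=7, slack=6)
Line 11: ['problem'] (min_width=7, slack=6)
Line 12: ['network', 'we', 'an'] (min_width=13, slack=0)

Answer: bridge have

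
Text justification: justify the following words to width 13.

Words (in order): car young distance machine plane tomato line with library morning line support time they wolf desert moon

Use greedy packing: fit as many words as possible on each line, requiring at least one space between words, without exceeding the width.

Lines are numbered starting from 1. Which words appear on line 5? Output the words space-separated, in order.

Line 1: ['car', 'young'] (min_width=9, slack=4)
Line 2: ['distance'] (min_width=8, slack=5)
Line 3: ['machine', 'plane'] (min_width=13, slack=0)
Line 4: ['tomato', 'line'] (min_width=11, slack=2)
Line 5: ['with', 'library'] (min_width=12, slack=1)
Line 6: ['morning', 'line'] (min_width=12, slack=1)
Line 7: ['support', 'time'] (min_width=12, slack=1)
Line 8: ['they', 'wolf'] (min_width=9, slack=4)
Line 9: ['desert', 'moon'] (min_width=11, slack=2)

Answer: with library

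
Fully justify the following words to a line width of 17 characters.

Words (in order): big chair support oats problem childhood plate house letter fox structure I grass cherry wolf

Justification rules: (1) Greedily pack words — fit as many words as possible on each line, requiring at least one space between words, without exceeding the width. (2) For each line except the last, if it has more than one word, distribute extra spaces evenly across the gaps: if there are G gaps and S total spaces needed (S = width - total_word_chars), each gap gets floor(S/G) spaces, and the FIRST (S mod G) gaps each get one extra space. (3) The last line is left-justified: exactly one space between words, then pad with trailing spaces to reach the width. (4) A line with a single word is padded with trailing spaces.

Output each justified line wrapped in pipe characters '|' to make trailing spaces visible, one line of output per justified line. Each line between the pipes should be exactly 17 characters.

Answer: |big chair support|
|oats      problem|
|childhood   plate|
|house  letter fox|
|structure I grass|
|cherry wolf      |

Derivation:
Line 1: ['big', 'chair', 'support'] (min_width=17, slack=0)
Line 2: ['oats', 'problem'] (min_width=12, slack=5)
Line 3: ['childhood', 'plate'] (min_width=15, slack=2)
Line 4: ['house', 'letter', 'fox'] (min_width=16, slack=1)
Line 5: ['structure', 'I', 'grass'] (min_width=17, slack=0)
Line 6: ['cherry', 'wolf'] (min_width=11, slack=6)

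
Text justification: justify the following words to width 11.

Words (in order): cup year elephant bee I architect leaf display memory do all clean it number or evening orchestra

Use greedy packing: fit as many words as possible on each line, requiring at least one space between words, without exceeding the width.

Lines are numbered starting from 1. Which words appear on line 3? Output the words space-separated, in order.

Line 1: ['cup', 'year'] (min_width=8, slack=3)
Line 2: ['elephant'] (min_width=8, slack=3)
Line 3: ['bee', 'I'] (min_width=5, slack=6)
Line 4: ['architect'] (min_width=9, slack=2)
Line 5: ['leaf'] (min_width=4, slack=7)
Line 6: ['display'] (min_width=7, slack=4)
Line 7: ['memory', 'do'] (min_width=9, slack=2)
Line 8: ['all', 'clean'] (min_width=9, slack=2)
Line 9: ['it', 'number'] (min_width=9, slack=2)
Line 10: ['or', 'evening'] (min_width=10, slack=1)
Line 11: ['orchestra'] (min_width=9, slack=2)

Answer: bee I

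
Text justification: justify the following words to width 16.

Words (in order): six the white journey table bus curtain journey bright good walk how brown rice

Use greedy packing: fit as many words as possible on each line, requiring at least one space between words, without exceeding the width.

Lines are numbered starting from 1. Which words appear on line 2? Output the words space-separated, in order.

Answer: journey table

Derivation:
Line 1: ['six', 'the', 'white'] (min_width=13, slack=3)
Line 2: ['journey', 'table'] (min_width=13, slack=3)
Line 3: ['bus', 'curtain'] (min_width=11, slack=5)
Line 4: ['journey', 'bright'] (min_width=14, slack=2)
Line 5: ['good', 'walk', 'how'] (min_width=13, slack=3)
Line 6: ['brown', 'rice'] (min_width=10, slack=6)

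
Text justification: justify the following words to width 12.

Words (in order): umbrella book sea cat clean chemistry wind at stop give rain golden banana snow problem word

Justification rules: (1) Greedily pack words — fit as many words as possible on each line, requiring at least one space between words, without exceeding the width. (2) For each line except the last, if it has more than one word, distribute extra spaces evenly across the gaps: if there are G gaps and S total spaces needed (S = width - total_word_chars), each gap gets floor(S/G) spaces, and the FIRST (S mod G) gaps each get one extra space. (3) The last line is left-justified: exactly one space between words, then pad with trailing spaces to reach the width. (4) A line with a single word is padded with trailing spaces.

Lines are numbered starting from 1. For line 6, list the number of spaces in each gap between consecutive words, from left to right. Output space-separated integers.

Answer: 4

Derivation:
Line 1: ['umbrella'] (min_width=8, slack=4)
Line 2: ['book', 'sea', 'cat'] (min_width=12, slack=0)
Line 3: ['clean'] (min_width=5, slack=7)
Line 4: ['chemistry'] (min_width=9, slack=3)
Line 5: ['wind', 'at', 'stop'] (min_width=12, slack=0)
Line 6: ['give', 'rain'] (min_width=9, slack=3)
Line 7: ['golden'] (min_width=6, slack=6)
Line 8: ['banana', 'snow'] (min_width=11, slack=1)
Line 9: ['problem', 'word'] (min_width=12, slack=0)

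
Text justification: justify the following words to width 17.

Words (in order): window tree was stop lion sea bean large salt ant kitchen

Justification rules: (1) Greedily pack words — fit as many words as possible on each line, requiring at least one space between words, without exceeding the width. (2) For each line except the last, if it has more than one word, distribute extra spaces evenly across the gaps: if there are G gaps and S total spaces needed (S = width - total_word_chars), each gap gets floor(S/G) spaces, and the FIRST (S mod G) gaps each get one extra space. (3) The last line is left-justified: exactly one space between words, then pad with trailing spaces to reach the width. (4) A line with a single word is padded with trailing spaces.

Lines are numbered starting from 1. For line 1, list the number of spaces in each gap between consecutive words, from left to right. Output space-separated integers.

Line 1: ['window', 'tree', 'was'] (min_width=15, slack=2)
Line 2: ['stop', 'lion', 'sea'] (min_width=13, slack=4)
Line 3: ['bean', 'large', 'salt'] (min_width=15, slack=2)
Line 4: ['ant', 'kitchen'] (min_width=11, slack=6)

Answer: 2 2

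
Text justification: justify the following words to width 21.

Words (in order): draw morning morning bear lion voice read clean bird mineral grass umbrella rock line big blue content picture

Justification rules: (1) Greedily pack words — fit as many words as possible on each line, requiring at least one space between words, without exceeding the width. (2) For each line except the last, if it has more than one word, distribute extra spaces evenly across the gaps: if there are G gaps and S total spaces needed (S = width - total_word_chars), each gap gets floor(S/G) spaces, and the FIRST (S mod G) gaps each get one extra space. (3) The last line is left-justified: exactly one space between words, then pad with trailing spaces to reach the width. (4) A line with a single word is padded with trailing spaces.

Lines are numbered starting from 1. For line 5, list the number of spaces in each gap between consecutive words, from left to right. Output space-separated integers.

Answer: 1 1 1

Derivation:
Line 1: ['draw', 'morning', 'morning'] (min_width=20, slack=1)
Line 2: ['bear', 'lion', 'voice', 'read'] (min_width=20, slack=1)
Line 3: ['clean', 'bird', 'mineral'] (min_width=18, slack=3)
Line 4: ['grass', 'umbrella', 'rock'] (min_width=19, slack=2)
Line 5: ['line', 'big', 'blue', 'content'] (min_width=21, slack=0)
Line 6: ['picture'] (min_width=7, slack=14)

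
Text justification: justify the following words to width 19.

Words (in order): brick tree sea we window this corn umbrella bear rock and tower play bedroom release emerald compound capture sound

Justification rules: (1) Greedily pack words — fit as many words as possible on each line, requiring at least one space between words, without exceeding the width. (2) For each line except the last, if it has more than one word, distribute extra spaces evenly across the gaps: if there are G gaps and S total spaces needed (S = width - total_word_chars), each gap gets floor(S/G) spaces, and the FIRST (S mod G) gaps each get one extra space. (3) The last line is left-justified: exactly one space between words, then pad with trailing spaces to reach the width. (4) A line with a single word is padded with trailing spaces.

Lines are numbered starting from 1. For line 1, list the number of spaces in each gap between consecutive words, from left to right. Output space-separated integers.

Line 1: ['brick', 'tree', 'sea', 'we'] (min_width=17, slack=2)
Line 2: ['window', 'this', 'corn'] (min_width=16, slack=3)
Line 3: ['umbrella', 'bear', 'rock'] (min_width=18, slack=1)
Line 4: ['and', 'tower', 'play'] (min_width=14, slack=5)
Line 5: ['bedroom', 'release'] (min_width=15, slack=4)
Line 6: ['emerald', 'compound'] (min_width=16, slack=3)
Line 7: ['capture', 'sound'] (min_width=13, slack=6)

Answer: 2 2 1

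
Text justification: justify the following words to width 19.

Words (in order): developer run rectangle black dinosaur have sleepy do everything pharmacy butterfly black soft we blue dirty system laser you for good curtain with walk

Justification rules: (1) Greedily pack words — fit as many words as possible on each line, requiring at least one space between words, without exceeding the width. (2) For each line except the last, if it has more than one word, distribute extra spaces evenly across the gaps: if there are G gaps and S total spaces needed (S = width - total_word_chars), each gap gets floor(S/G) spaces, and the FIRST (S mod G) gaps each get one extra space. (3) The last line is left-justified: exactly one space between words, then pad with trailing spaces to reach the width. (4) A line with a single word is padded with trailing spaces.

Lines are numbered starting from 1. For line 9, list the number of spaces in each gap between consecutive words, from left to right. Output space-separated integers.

Line 1: ['developer', 'run'] (min_width=13, slack=6)
Line 2: ['rectangle', 'black'] (min_width=15, slack=4)
Line 3: ['dinosaur', 'have'] (min_width=13, slack=6)
Line 4: ['sleepy', 'do'] (min_width=9, slack=10)
Line 5: ['everything', 'pharmacy'] (min_width=19, slack=0)
Line 6: ['butterfly', 'black'] (min_width=15, slack=4)
Line 7: ['soft', 'we', 'blue', 'dirty'] (min_width=18, slack=1)
Line 8: ['system', 'laser', 'you'] (min_width=16, slack=3)
Line 9: ['for', 'good', 'curtain'] (min_width=16, slack=3)
Line 10: ['with', 'walk'] (min_width=9, slack=10)

Answer: 3 2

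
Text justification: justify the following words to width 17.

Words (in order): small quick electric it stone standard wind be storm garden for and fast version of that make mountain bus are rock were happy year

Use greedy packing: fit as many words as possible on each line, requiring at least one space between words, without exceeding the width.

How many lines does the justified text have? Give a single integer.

Answer: 9

Derivation:
Line 1: ['small', 'quick'] (min_width=11, slack=6)
Line 2: ['electric', 'it', 'stone'] (min_width=17, slack=0)
Line 3: ['standard', 'wind', 'be'] (min_width=16, slack=1)
Line 4: ['storm', 'garden', 'for'] (min_width=16, slack=1)
Line 5: ['and', 'fast', 'version'] (min_width=16, slack=1)
Line 6: ['of', 'that', 'make'] (min_width=12, slack=5)
Line 7: ['mountain', 'bus', 'are'] (min_width=16, slack=1)
Line 8: ['rock', 'were', 'happy'] (min_width=15, slack=2)
Line 9: ['year'] (min_width=4, slack=13)
Total lines: 9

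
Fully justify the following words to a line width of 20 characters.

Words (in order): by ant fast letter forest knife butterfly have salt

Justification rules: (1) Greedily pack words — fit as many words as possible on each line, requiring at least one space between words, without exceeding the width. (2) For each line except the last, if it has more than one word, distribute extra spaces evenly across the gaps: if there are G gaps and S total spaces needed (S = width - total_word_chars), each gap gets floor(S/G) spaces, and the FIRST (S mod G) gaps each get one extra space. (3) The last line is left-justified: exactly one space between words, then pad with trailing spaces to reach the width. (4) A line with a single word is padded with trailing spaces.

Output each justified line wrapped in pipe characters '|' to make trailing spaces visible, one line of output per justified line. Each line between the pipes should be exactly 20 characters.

Answer: |by  ant  fast letter|
|forest         knife|
|butterfly have salt |

Derivation:
Line 1: ['by', 'ant', 'fast', 'letter'] (min_width=18, slack=2)
Line 2: ['forest', 'knife'] (min_width=12, slack=8)
Line 3: ['butterfly', 'have', 'salt'] (min_width=19, slack=1)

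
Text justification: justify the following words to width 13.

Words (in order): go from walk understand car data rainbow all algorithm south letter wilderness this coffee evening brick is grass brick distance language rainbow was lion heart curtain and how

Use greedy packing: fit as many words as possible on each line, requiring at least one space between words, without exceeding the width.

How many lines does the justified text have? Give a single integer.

Answer: 17

Derivation:
Line 1: ['go', 'from', 'walk'] (min_width=12, slack=1)
Line 2: ['understand'] (min_width=10, slack=3)
Line 3: ['car', 'data'] (min_width=8, slack=5)
Line 4: ['rainbow', 'all'] (min_width=11, slack=2)
Line 5: ['algorithm'] (min_width=9, slack=4)
Line 6: ['south', 'letter'] (min_width=12, slack=1)
Line 7: ['wilderness'] (min_width=10, slack=3)
Line 8: ['this', 'coffee'] (min_width=11, slack=2)
Line 9: ['evening', 'brick'] (min_width=13, slack=0)
Line 10: ['is', 'grass'] (min_width=8, slack=5)
Line 11: ['brick'] (min_width=5, slack=8)
Line 12: ['distance'] (min_width=8, slack=5)
Line 13: ['language'] (min_width=8, slack=5)
Line 14: ['rainbow', 'was'] (min_width=11, slack=2)
Line 15: ['lion', 'heart'] (min_width=10, slack=3)
Line 16: ['curtain', 'and'] (min_width=11, slack=2)
Line 17: ['how'] (min_width=3, slack=10)
Total lines: 17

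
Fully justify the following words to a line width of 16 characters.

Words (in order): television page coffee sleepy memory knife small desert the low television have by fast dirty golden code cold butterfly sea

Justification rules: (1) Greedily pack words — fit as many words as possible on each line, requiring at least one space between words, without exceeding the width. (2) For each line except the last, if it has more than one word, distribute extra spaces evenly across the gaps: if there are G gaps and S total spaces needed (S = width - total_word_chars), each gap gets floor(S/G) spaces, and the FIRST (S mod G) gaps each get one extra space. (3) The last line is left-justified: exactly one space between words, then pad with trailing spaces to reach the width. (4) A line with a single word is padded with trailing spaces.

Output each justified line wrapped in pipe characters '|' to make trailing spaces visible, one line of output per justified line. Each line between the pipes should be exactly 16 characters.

Line 1: ['television', 'page'] (min_width=15, slack=1)
Line 2: ['coffee', 'sleepy'] (min_width=13, slack=3)
Line 3: ['memory', 'knife'] (min_width=12, slack=4)
Line 4: ['small', 'desert', 'the'] (min_width=16, slack=0)
Line 5: ['low', 'television'] (min_width=14, slack=2)
Line 6: ['have', 'by', 'fast'] (min_width=12, slack=4)
Line 7: ['dirty', 'golden'] (min_width=12, slack=4)
Line 8: ['code', 'cold'] (min_width=9, slack=7)
Line 9: ['butterfly', 'sea'] (min_width=13, slack=3)

Answer: |television  page|
|coffee    sleepy|
|memory     knife|
|small desert the|
|low   television|
|have   by   fast|
|dirty     golden|
|code        cold|
|butterfly sea   |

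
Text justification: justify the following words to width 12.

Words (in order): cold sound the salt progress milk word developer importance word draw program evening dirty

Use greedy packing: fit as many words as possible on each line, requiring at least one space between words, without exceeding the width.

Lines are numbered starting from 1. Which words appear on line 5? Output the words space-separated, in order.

Answer: developer

Derivation:
Line 1: ['cold', 'sound'] (min_width=10, slack=2)
Line 2: ['the', 'salt'] (min_width=8, slack=4)
Line 3: ['progress'] (min_width=8, slack=4)
Line 4: ['milk', 'word'] (min_width=9, slack=3)
Line 5: ['developer'] (min_width=9, slack=3)
Line 6: ['importance'] (min_width=10, slack=2)
Line 7: ['word', 'draw'] (min_width=9, slack=3)
Line 8: ['program'] (min_width=7, slack=5)
Line 9: ['evening'] (min_width=7, slack=5)
Line 10: ['dirty'] (min_width=5, slack=7)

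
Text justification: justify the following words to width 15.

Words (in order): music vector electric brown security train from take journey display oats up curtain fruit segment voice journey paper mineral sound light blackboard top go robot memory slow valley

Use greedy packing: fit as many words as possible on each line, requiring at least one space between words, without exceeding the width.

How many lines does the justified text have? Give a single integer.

Answer: 13

Derivation:
Line 1: ['music', 'vector'] (min_width=12, slack=3)
Line 2: ['electric', 'brown'] (min_width=14, slack=1)
Line 3: ['security', 'train'] (min_width=14, slack=1)
Line 4: ['from', 'take'] (min_width=9, slack=6)
Line 5: ['journey', 'display'] (min_width=15, slack=0)
Line 6: ['oats', 'up', 'curtain'] (min_width=15, slack=0)
Line 7: ['fruit', 'segment'] (min_width=13, slack=2)
Line 8: ['voice', 'journey'] (min_width=13, slack=2)
Line 9: ['paper', 'mineral'] (min_width=13, slack=2)
Line 10: ['sound', 'light'] (min_width=11, slack=4)
Line 11: ['blackboard', 'top'] (min_width=14, slack=1)
Line 12: ['go', 'robot', 'memory'] (min_width=15, slack=0)
Line 13: ['slow', 'valley'] (min_width=11, slack=4)
Total lines: 13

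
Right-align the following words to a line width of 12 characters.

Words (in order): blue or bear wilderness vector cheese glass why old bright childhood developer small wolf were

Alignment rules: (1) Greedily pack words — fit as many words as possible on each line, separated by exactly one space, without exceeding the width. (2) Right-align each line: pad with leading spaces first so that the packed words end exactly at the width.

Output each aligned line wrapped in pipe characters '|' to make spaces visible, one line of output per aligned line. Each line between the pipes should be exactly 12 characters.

Line 1: ['blue', 'or', 'bear'] (min_width=12, slack=0)
Line 2: ['wilderness'] (min_width=10, slack=2)
Line 3: ['vector'] (min_width=6, slack=6)
Line 4: ['cheese', 'glass'] (min_width=12, slack=0)
Line 5: ['why', 'old'] (min_width=7, slack=5)
Line 6: ['bright'] (min_width=6, slack=6)
Line 7: ['childhood'] (min_width=9, slack=3)
Line 8: ['developer'] (min_width=9, slack=3)
Line 9: ['small', 'wolf'] (min_width=10, slack=2)
Line 10: ['were'] (min_width=4, slack=8)

Answer: |blue or bear|
|  wilderness|
|      vector|
|cheese glass|
|     why old|
|      bright|
|   childhood|
|   developer|
|  small wolf|
|        were|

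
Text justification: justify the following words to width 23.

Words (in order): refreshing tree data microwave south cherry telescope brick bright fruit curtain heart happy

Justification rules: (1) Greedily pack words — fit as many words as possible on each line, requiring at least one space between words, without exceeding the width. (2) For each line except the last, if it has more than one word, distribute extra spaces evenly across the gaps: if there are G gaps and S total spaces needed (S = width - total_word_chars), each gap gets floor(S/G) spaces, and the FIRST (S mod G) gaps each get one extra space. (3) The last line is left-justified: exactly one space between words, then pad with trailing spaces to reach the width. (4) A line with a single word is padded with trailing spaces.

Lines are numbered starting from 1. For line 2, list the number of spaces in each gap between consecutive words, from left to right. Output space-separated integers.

Answer: 2 1

Derivation:
Line 1: ['refreshing', 'tree', 'data'] (min_width=20, slack=3)
Line 2: ['microwave', 'south', 'cherry'] (min_width=22, slack=1)
Line 3: ['telescope', 'brick', 'bright'] (min_width=22, slack=1)
Line 4: ['fruit', 'curtain', 'heart'] (min_width=19, slack=4)
Line 5: ['happy'] (min_width=5, slack=18)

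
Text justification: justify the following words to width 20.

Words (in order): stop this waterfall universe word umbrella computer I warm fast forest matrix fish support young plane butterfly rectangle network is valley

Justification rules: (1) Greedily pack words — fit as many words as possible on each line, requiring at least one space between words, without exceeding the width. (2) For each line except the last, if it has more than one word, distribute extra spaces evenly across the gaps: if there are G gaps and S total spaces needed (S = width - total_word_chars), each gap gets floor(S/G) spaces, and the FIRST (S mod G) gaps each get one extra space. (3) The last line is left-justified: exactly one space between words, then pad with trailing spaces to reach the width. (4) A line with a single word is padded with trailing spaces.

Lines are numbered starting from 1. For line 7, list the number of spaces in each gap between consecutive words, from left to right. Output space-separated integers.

Line 1: ['stop', 'this', 'waterfall'] (min_width=19, slack=1)
Line 2: ['universe', 'word'] (min_width=13, slack=7)
Line 3: ['umbrella', 'computer', 'I'] (min_width=19, slack=1)
Line 4: ['warm', 'fast', 'forest'] (min_width=16, slack=4)
Line 5: ['matrix', 'fish', 'support'] (min_width=19, slack=1)
Line 6: ['young', 'plane'] (min_width=11, slack=9)
Line 7: ['butterfly', 'rectangle'] (min_width=19, slack=1)
Line 8: ['network', 'is', 'valley'] (min_width=17, slack=3)

Answer: 2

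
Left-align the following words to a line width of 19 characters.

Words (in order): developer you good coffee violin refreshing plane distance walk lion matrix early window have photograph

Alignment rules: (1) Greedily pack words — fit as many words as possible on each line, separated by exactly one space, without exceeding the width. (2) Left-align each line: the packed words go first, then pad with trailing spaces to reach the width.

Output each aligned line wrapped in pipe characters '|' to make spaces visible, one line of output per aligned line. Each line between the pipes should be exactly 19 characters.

Answer: |developer you good |
|coffee violin      |
|refreshing plane   |
|distance walk lion |
|matrix early window|
|have photograph    |

Derivation:
Line 1: ['developer', 'you', 'good'] (min_width=18, slack=1)
Line 2: ['coffee', 'violin'] (min_width=13, slack=6)
Line 3: ['refreshing', 'plane'] (min_width=16, slack=3)
Line 4: ['distance', 'walk', 'lion'] (min_width=18, slack=1)
Line 5: ['matrix', 'early', 'window'] (min_width=19, slack=0)
Line 6: ['have', 'photograph'] (min_width=15, slack=4)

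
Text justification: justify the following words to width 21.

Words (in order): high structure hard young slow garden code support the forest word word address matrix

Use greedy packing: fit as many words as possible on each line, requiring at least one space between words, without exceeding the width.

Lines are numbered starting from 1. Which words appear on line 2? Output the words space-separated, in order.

Line 1: ['high', 'structure', 'hard'] (min_width=19, slack=2)
Line 2: ['young', 'slow', 'garden'] (min_width=17, slack=4)
Line 3: ['code', 'support', 'the'] (min_width=16, slack=5)
Line 4: ['forest', 'word', 'word'] (min_width=16, slack=5)
Line 5: ['address', 'matrix'] (min_width=14, slack=7)

Answer: young slow garden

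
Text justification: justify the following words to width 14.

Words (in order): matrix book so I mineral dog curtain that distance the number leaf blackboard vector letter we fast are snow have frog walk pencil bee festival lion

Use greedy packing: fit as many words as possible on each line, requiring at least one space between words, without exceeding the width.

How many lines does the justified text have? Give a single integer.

Line 1: ['matrix', 'book', 'so'] (min_width=14, slack=0)
Line 2: ['I', 'mineral', 'dog'] (min_width=13, slack=1)
Line 3: ['curtain', 'that'] (min_width=12, slack=2)
Line 4: ['distance', 'the'] (min_width=12, slack=2)
Line 5: ['number', 'leaf'] (min_width=11, slack=3)
Line 6: ['blackboard'] (min_width=10, slack=4)
Line 7: ['vector', 'letter'] (min_width=13, slack=1)
Line 8: ['we', 'fast', 'are'] (min_width=11, slack=3)
Line 9: ['snow', 'have', 'frog'] (min_width=14, slack=0)
Line 10: ['walk', 'pencil'] (min_width=11, slack=3)
Line 11: ['bee', 'festival'] (min_width=12, slack=2)
Line 12: ['lion'] (min_width=4, slack=10)
Total lines: 12

Answer: 12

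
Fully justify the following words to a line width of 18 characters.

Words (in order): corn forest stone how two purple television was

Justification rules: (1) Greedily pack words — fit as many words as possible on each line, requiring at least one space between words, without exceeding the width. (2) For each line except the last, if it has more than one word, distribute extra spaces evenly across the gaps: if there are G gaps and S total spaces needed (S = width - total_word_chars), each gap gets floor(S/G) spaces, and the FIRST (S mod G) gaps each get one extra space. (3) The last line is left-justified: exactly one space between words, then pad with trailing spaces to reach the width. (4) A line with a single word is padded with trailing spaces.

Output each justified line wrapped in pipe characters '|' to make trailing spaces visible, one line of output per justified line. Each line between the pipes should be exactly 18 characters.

Line 1: ['corn', 'forest', 'stone'] (min_width=17, slack=1)
Line 2: ['how', 'two', 'purple'] (min_width=14, slack=4)
Line 3: ['television', 'was'] (min_width=14, slack=4)

Answer: |corn  forest stone|
|how   two   purple|
|television was    |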